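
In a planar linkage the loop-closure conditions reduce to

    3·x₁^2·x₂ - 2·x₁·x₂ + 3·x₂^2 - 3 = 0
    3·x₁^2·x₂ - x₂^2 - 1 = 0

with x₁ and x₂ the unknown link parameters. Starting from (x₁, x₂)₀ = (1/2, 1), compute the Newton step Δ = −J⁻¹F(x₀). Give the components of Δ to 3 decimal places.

At (1/2, 1): F = (-0.250, -1.250).
Jacobian J = [[6·x₁·x₂ - 2·x₂, 3·x₁^2 - 2·x₁ + 6·x₂], [6·x₁·x₂, 3·x₁^2 - 2·x₂]].
At the point, J = [[1.000, 5.750], [3.000, -1.250]] (det J = -18.500).
Solving J·Δ = −F gives Δ = (0.405, -0.027).

(0.405, -0.027)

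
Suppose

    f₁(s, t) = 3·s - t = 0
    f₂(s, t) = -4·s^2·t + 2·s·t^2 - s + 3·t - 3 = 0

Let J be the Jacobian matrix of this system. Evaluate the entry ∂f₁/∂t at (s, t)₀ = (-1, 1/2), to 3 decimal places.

∂f₁/∂t = -1.
At (-1, 1/2) this is -1.000.

-1.000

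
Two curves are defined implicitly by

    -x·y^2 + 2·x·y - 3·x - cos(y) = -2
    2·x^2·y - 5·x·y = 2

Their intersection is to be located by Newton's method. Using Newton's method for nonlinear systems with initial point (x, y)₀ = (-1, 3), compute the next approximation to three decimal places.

At (-1, 3): F = (8.98999, 19.000).
Jacobian J = [[-y^2 + 2·y - 3, -2·x·y + 2·x + sin(y)], [4·x·y - 5·y, 2·x^2 - 5·x]].
At the point, J = [[-6.000, 4.14112], [-27.000, 7.000]] (det J = 69.81024).
Solving J·Δ = −F gives Δ = (0.226, -1.844).
Then the next iterate is (x, y)₁ = (-0.774, 1.156).

(-0.774, 1.156)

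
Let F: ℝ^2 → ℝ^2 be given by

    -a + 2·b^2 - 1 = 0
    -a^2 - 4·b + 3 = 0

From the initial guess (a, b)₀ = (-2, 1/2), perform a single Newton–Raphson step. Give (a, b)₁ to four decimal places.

(-2.0000, -0.2500)

At (-2, 1/2): F = (1.5000, -3.0000).
Jacobian J = [[-1, 4·b], [-2·a, -4]].
At the point, J = [[-1.0000, 2.0000], [4.0000, -4.0000]] (det J = -4.0000).
Solving J·Δ = −F gives Δ = (0.0000, -0.7500).
Then the next iterate is (a, b)₁ = (-2.0000, -0.2500).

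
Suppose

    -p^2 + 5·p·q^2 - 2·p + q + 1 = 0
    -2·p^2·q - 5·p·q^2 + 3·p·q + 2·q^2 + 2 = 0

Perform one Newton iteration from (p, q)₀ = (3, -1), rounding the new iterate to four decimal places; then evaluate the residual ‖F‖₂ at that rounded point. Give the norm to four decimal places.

1.5207

At (3, -1): F = (0.0000, -2.0000).
Jacobian J = [[-2·p + 5·q^2 - 2, 10·p·q + 1], [-4·p·q - 5·q^2 + 3·q, -2·p^2 - 10·p·q + 3·p + 4·q]].
At the point, J = [[-3.0000, -29.0000], [4.0000, 17.0000]] (det J = 65.0000).
Solving J·Δ = −F gives Δ = (0.8923, -0.0923).
Then the next iterate is (p, q)₁ = (3.8923, -1.0923).
Re-evaluating at (3.8923, -1.0923): F = (0.192992, 1.508358), so ‖F‖₂ = 1.5207.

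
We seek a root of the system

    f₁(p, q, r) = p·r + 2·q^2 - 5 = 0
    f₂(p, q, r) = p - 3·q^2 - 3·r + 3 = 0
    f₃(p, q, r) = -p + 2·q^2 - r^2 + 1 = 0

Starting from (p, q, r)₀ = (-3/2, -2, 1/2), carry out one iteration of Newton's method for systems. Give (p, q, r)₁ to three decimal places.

At (-3/2, -2, 1/2): F = (2.250, -12.000, 10.250).
Jacobian J = [[r, 4·q, p], [1, -6·q, -3], [-1, 4·q, -2·r]].
At the point, J = [[0.500, -8.000, -1.500], [1.000, 12.000, -3.000], [-1.000, -8.000, -1.000]] (det J = -56.000).
Solving J·Δ = −F gives Δ = (5.384, 0.589, 0.152).
Then the next iterate is (p, q, r)₁ = (3.884, -1.411, 0.652).

(3.884, -1.411, 0.652)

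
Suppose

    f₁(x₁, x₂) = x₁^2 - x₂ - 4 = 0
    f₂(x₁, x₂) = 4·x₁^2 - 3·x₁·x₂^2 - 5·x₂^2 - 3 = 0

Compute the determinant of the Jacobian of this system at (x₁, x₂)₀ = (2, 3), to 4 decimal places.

-275.0000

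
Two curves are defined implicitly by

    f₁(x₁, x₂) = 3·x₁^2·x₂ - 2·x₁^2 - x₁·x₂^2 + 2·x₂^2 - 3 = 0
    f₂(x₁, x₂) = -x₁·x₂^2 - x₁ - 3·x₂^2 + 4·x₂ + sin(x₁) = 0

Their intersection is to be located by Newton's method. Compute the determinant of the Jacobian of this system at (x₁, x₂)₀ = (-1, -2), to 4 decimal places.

103.8627

J = [[6·x₁·x₂ - 4·x₁ - x₂^2, 3·x₁^2 - 2·x₁·x₂ + 4·x₂], [-x₂^2 + cos(x₁) - 1, -2·x₁·x₂ - 6·x₂ + 4]].
At the point, J = [[12.0000, -9.0000], [-4.459698, 12.0000]].
det J = 103.8627.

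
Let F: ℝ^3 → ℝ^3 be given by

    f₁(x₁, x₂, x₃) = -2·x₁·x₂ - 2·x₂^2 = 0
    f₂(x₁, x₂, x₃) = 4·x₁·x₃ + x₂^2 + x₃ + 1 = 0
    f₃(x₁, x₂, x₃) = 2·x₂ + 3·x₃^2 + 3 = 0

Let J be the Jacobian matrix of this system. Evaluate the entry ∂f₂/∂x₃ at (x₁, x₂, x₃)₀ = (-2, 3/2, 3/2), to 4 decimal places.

-7.0000

∂f₂/∂x₃ = 4·x₁ + 1.
At (-2, 3/2, 3/2) this is -7.0000.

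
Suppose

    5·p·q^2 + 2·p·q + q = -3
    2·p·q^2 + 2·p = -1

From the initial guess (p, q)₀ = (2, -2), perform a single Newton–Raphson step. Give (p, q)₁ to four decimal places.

At (2, -2): F = (33.0000, 21.0000).
Jacobian J = [[5·q^2 + 2·q, 10·p·q + 2·p + 1], [2·q^2 + 2, 4·p·q]].
At the point, J = [[16.0000, -35.0000], [10.0000, -16.0000]] (det J = 94.0000).
Solving J·Δ = −F gives Δ = (-2.2021, -0.0638).
Then the next iterate is (p, q)₁ = (-0.2021, -2.0638).

(-0.2021, -2.0638)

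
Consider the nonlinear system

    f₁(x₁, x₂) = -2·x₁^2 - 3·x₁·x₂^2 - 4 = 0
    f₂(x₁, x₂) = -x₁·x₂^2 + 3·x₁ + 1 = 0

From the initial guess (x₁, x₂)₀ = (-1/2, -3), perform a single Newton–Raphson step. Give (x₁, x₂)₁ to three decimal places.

(-0.929, -0.810)

At (-1/2, -3): F = (9.000, 4.000).
Jacobian J = [[-4·x₁ - 3·x₂^2, -6·x₁·x₂], [-x₂^2 + 3, -2·x₁·x₂]].
At the point, J = [[-25.000, -9.000], [-6.000, -3.000]] (det J = 21.000).
Solving J·Δ = −F gives Δ = (-0.429, 2.190).
Then the next iterate is (x₁, x₂)₁ = (-0.929, -0.810).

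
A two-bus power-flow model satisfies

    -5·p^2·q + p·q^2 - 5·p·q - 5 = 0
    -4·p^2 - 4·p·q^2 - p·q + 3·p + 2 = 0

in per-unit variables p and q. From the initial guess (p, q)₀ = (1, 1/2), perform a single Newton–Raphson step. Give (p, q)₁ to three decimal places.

(2.989, -2.185)

At (1, 1/2): F = (-9.750, -0.500).
Jacobian J = [[-10·p·q + q^2 - 5·q, -5·p^2 + 2·p·q - 5·p], [-8·p - 4·q^2 - q + 3, -8·p·q - p]].
At the point, J = [[-7.250, -9.000], [-6.500, -5.000]] (det J = -22.250).
Solving J·Δ = −F gives Δ = (1.989, -2.685).
Then the next iterate is (p, q)₁ = (2.989, -2.185).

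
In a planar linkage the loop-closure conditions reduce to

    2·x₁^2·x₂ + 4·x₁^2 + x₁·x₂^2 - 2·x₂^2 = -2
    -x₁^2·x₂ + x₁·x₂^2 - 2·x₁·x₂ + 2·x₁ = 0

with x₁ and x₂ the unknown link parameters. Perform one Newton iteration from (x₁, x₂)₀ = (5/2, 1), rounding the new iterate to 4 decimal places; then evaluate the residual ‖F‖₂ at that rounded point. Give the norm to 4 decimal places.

8.0423

At (5/2, 1): F = (40.0000, -3.7500).
Jacobian J = [[4·x₁·x₂ + 8·x₁ + x₂^2, 2·x₁^2 + 2·x₁·x₂ - 4·x₂], [-2·x₁·x₂ + x₂^2 - 2·x₂ + 2, -x₁^2 + 2·x₁·x₂ - 2·x₁]].
At the point, J = [[31.0000, 13.5000], [-4.0000, -6.2500]] (det J = -139.7500).
Solving J·Δ = −F gives Δ = (-1.4267, 0.3131).
Then the next iterate is (x₁, x₂)₁ = (1.0733, 1.3131).
Re-evaluating at (1.0733, 1.3131): F = (8.035357, -0.334138), so ‖F‖₂ = 8.0423.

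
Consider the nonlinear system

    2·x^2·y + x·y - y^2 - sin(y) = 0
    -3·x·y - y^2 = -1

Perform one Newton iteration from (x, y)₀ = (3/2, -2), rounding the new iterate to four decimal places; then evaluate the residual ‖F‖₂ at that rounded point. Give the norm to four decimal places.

At (3/2, -2): F = (-15.090703, 6.0000).
Jacobian J = [[4·x·y + y, 2·x^2 + x - 2·y - cos(y)], [-3·y, -3·x - 2·y]].
At the point, J = [[-14.0000, 10.416147], [6.0000, -0.5000]] (det J = -55.496881).
Solving J·Δ = −F gives Δ = (-0.9902, 0.1179).
Then the next iterate is (x, y)₁ = (0.5098, -1.8821).
Re-evaluating at (0.5098, -1.8821): F = (-4.528161, 0.336183), so ‖F‖₂ = 4.5406.

4.5406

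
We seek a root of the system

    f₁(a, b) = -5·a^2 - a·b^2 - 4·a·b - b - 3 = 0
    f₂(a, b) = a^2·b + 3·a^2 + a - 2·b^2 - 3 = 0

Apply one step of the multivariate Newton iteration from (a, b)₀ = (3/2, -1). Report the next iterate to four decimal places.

(0.4215, 0.0479)

At (3/2, -1): F = (-8.7500, 1.0000).
Jacobian J = [[-10·a - b^2 - 4·b, -2·a·b - 4·a - 1], [2·a·b + 6·a + 1, a^2 - 4·b]].
At the point, J = [[-12.0000, -4.0000], [7.0000, 6.2500]] (det J = -47.0000).
Solving J·Δ = −F gives Δ = (-1.0785, 1.0479).
Then the next iterate is (a, b)₁ = (0.4215, 0.0479).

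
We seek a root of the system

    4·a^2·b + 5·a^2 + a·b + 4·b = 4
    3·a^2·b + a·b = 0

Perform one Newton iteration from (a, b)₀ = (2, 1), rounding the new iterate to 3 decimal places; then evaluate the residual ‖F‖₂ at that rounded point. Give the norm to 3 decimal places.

At (2, 1): F = (38.000, 14.000).
Jacobian J = [[8·a·b + 10·a + b, 4·a^2 + a + 4], [6·a·b + b, 3·a^2 + a]].
At the point, J = [[37.000, 22.000], [13.000, 14.000]] (det J = 232.000).
Solving J·Δ = −F gives Δ = (-0.966, -0.103).
Then the next iterate is (a, b)₁ = (1.034, 0.897).
Re-evaluating at (1.034, 0.897): F = (9.69741, 3.80460), so ‖F‖₂ = 10.417.

10.417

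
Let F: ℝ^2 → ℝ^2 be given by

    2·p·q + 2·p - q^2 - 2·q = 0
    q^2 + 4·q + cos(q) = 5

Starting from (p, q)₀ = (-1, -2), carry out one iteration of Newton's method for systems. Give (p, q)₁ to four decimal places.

(0.0000, 8.3554)

At (-1, -2): F = (2.0000, -9.416147).
Jacobian J = [[2·q + 2, 2·p - 2·q - 2], [0, 2·q - sin(q) + 4]].
At the point, J = [[-2.0000, 0.0000], [0.0000, 0.909297]] (det J = -1.818595).
Solving J·Δ = −F gives Δ = (1.0000, 10.3554).
Then the next iterate is (p, q)₁ = (0.0000, 8.3554).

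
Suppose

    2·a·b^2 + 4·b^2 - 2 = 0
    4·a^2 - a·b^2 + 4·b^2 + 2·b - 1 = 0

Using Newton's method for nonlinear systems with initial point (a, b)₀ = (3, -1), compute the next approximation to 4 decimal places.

(1.5217, -0.7478)

At (3, -1): F = (8.0000, 34.0000).
Jacobian J = [[2·b^2, 4·a·b + 8·b], [8·a - b^2, -2·a·b + 8·b + 2]].
At the point, J = [[2.0000, -20.0000], [23.0000, 0.0000]] (det J = 460.0000).
Solving J·Δ = −F gives Δ = (-1.4783, 0.2522).
Then the next iterate is (a, b)₁ = (1.5217, -0.7478).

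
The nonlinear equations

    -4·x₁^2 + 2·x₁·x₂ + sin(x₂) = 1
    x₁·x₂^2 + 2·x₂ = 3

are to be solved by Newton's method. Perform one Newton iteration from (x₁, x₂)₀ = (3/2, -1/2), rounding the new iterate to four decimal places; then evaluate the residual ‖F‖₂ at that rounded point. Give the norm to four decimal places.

108.9982

At (3/2, -1/2): F = (-11.979426, -3.6250).
Jacobian J = [[-8·x₁ + 2·x₂, 2·x₁ + cos(x₂)], [x₂^2, 2·x₁·x₂ + 2]].
At the point, J = [[-13.0000, 3.877583], [0.2500, 0.5000]] (det J = -7.469396).
Solving J·Δ = −F gives Δ = (1.0799, 6.7100).
Then the next iterate is (x₁, x₂)₁ = (2.5799, 6.2100).
Re-evaluating at (2.5799, 6.2100): F = (4.345702, 108.911522), so ‖F‖₂ = 108.9982.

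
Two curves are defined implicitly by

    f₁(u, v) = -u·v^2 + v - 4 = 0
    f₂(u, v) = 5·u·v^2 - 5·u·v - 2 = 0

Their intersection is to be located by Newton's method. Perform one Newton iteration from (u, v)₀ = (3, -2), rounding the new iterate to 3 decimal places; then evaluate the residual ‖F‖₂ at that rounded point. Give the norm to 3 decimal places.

At (3, -2): F = (-18.000, 88.000).
Jacobian J = [[-v^2, -2·u·v + 1], [5·v^2 - 5·v, 10·u·v - 5·u]].
At the point, J = [[-4.000, 13.000], [30.000, -75.000]] (det J = -90.000).
Solving J·Δ = −F gives Δ = (2.289, 2.089).
Then the next iterate is (u, v)₁ = (5.289, 0.089).
Re-evaluating at (5.289, 0.089): F = (-3.95289, -4.14413), so ‖F‖₂ = 5.727.

5.727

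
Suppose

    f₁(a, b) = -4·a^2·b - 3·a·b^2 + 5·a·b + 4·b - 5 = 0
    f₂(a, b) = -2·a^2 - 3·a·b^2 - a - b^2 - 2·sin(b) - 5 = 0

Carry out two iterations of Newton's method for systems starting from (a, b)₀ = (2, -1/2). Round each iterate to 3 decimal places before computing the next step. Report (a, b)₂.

At (2, -1/2): F = (-5.500, -15.79115).
Jacobian J = [[-8·a·b - 3·b^2 + 5·b, -4·a^2 - 6·a·b + 5·a + 4], [-4·a - 3·b^2 - 1, -6·a·b - 2·b - 2·cos(b)]].
At the point, J = [[4.750, 4.000], [-9.750, 5.24483]] (det J = 63.91297).
Solving J·Δ = −F gives Δ = (-0.537, 2.013).
Then the next iterate is (a, b)₁ = (1.463, 1.513).
Round to (1.463, 1.513) and repeat: F = (-10.88108, -25.07673), J = [[-17.01066, -10.52759], [-13.71951, -16.42264]].
Δ = (0.632, -2.055), so (a, b)₂ = (2.095, -0.542).

(2.095, -0.542)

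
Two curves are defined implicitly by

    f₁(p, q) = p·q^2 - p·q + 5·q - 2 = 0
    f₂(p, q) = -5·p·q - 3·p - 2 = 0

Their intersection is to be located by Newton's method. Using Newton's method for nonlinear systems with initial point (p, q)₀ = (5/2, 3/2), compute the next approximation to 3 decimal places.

(0.510, 0.912)

At (5/2, 3/2): F = (7.375, -28.250).
Jacobian J = [[q^2 - q, 2·p·q - p + 5], [-5·q - 3, -5·p]].
At the point, J = [[0.750, 10.000], [-10.500, -12.500]] (det J = 95.625).
Solving J·Δ = −F gives Δ = (-1.990, -0.588).
Then the next iterate is (p, q)₁ = (0.510, 0.912).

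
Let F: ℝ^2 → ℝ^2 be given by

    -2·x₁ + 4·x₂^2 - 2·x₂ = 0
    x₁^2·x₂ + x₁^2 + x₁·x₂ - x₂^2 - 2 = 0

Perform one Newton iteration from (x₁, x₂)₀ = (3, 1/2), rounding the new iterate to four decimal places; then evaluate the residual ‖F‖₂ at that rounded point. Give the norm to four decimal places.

At (3, 1/2): F = (-6.0000, 12.7500).
Jacobian J = [[-2, 8·x₂ - 2], [2·x₁·x₂ + 2·x₁ + x₂, x₁^2 + x₁ - 2·x₂]].
At the point, J = [[-2.0000, 2.0000], [9.5000, 11.0000]] (det J = -41.0000).
Solving J·Δ = −F gives Δ = (-2.2317, 0.7683).
Then the next iterate is (x₁, x₂)₁ = (0.7683, 1.2683).
Re-evaluating at (0.7683, 1.2683): F = (2.361140, -1.295207), so ‖F‖₂ = 2.6931.

2.6931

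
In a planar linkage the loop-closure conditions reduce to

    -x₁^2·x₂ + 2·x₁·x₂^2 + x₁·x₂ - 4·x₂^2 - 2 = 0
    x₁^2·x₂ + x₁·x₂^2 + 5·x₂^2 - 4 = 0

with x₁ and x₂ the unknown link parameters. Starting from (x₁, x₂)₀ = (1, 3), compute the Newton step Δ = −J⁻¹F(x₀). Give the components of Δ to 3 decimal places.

At (1, 3): F = (-20.000, 53.000).
Jacobian J = [[-2·x₁·x₂ + 2·x₂^2 + x₂, -x₁^2 + 4·x₁·x₂ + x₁ - 8·x₂], [2·x₁·x₂ + x₂^2, x₁^2 + 2·x₁·x₂ + 10·x₂]].
At the point, J = [[15.000, -12.000], [15.000, 37.000]] (det J = 735.000).
Solving J·Δ = −F gives Δ = (0.141, -1.490).

(0.141, -1.490)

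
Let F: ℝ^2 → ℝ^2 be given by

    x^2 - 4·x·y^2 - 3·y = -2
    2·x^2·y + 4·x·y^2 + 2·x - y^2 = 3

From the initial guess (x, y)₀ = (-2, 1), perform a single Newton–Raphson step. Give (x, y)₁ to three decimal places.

(-1.943, 0.189)

At (-2, 1): F = (11.000, -8.000).
Jacobian J = [[2·x - 4·y^2, -8·x·y - 3], [4·x·y + 4·y^2 + 2, 2·x^2 + 8·x·y - 2·y]].
At the point, J = [[-8.000, 13.000], [-2.000, -10.000]] (det J = 106.000).
Solving J·Δ = −F gives Δ = (0.057, -0.811).
Then the next iterate is (x, y)₁ = (-1.943, 0.189).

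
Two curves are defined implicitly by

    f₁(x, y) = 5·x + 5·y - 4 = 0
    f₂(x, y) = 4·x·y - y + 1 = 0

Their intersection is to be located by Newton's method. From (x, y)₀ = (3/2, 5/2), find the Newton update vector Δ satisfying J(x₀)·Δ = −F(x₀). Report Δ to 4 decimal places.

At (3/2, 5/2): F = (16.0000, 13.5000).
Jacobian J = [[5, 5], [4·y, 4·x - 1]].
At the point, J = [[5.0000, 5.0000], [10.0000, 5.0000]] (det J = -25.0000).
Solving J·Δ = −F gives Δ = (0.5000, -3.7000).

(0.5000, -3.7000)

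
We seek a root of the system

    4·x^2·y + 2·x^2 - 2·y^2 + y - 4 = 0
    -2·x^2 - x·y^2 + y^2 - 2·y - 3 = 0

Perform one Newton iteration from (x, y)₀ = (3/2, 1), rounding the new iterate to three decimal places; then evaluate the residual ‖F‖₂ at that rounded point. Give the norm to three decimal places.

882.779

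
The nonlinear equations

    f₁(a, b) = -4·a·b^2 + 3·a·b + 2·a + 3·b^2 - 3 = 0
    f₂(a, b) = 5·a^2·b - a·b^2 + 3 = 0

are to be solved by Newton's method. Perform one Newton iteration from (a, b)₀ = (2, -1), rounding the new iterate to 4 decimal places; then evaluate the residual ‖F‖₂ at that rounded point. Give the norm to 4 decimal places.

5.0228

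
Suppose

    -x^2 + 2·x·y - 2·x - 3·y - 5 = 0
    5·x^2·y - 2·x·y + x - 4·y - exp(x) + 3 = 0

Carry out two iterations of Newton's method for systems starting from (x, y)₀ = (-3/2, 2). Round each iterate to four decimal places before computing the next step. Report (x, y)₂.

(-1.2235, -0.7287)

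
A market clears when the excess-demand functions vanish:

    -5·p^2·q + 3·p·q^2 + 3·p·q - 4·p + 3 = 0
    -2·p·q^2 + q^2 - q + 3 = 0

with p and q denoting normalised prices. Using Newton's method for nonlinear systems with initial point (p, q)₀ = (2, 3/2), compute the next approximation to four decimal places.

(1.4053, 1.2426)

At (2, 3/2): F = (-12.5000, -5.2500).
Jacobian J = [[-10·p·q + 3·q^2 + 3·q - 4, -5·p^2 + 6·p·q + 3·p], [-2·q^2, -4·p·q + 2·q - 1]].
At the point, J = [[-22.7500, 4.0000], [-4.5000, -10.0000]] (det J = 245.5000).
Solving J·Δ = −F gives Δ = (-0.5947, -0.2574).
Then the next iterate is (p, q)₁ = (1.4053, 1.2426).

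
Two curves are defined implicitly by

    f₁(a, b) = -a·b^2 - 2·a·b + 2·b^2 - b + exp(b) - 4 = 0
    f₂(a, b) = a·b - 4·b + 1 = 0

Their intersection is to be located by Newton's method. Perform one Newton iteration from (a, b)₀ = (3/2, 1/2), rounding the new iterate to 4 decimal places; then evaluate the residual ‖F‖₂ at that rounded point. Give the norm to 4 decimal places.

At (3/2, 1/2): F = (-4.226279, -0.2500).
Jacobian J = [[-b^2 - 2·b, -2·a·b - 2·a + 4·b + exp(b) - 1], [b, a - 4]].
At the point, J = [[-1.2500, -1.851279], [0.5000, -2.5000]] (det J = 4.050639).
Solving J·Δ = −F gives Δ = (-2.4941, -0.5988).
Then the next iterate is (a, b)₁ = (-0.9941, -0.0988).
Re-evaluating at (-0.9941, -0.0988): F = (-3.162484, 1.493417), so ‖F‖₂ = 3.4974.

3.4974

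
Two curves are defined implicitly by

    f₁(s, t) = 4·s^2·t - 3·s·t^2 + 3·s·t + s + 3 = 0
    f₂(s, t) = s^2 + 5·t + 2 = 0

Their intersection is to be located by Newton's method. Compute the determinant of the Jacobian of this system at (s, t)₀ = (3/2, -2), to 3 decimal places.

-299.500

J = [[8·s·t - 3·t^2 + 3·t + 1, 4·s^2 - 6·s·t + 3·s], [2·s, 5]].
At the point, J = [[-41.000, 31.500], [3.000, 5.000]].
det J = -299.500.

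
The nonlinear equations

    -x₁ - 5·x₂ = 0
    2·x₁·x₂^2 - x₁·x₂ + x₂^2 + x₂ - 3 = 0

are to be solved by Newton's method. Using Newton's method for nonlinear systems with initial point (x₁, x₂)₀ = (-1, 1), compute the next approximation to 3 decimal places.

(1.000, -0.200)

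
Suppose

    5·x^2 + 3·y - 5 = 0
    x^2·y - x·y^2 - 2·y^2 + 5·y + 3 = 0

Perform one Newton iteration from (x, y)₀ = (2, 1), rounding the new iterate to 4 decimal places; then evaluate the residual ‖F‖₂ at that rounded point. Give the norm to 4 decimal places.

435.1818

At (2, 1): F = (18.0000, 8.0000).
Jacobian J = [[10·x, 3], [2·x·y - y^2, x^2 - 2·x·y - 4·y + 5]].
At the point, J = [[20.0000, 3.0000], [3.0000, 1.0000]] (det J = 11.0000).
Solving J·Δ = −F gives Δ = (0.5455, -9.6364).
Then the next iterate is (x, y)₁ = (2.5455, -8.6364).
Re-evaluating at (2.5455, -8.6364): F = (1.488651, -435.179210), so ‖F‖₂ = 435.1818.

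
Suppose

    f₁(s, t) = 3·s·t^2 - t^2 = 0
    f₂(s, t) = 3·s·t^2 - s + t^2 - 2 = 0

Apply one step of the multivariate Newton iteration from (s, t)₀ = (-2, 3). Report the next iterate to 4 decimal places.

(-2.0000, 1.5000)

At (-2, 3): F = (-63.0000, -45.0000).
Jacobian J = [[3·t^2, 6·s·t - 2·t], [3·t^2 - 1, 6·s·t + 2·t]].
At the point, J = [[27.0000, -42.0000], [26.0000, -30.0000]] (det J = 282.0000).
Solving J·Δ = −F gives Δ = (0.0000, -1.5000).
Then the next iterate is (s, t)₁ = (-2.0000, 1.5000).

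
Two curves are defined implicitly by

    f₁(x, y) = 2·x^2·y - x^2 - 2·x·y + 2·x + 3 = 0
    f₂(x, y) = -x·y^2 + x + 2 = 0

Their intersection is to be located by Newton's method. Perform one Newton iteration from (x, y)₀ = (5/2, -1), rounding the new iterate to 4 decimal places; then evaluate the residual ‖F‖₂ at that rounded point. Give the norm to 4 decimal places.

At (5/2, -1): F = (-5.7500, 2.0000).
Jacobian J = [[4·x·y - 2·x - 2·y + 2, 2·x^2 - 2·x], [-y^2 + 1, -2·x·y]].
At the point, J = [[-11.0000, 7.5000], [0.0000, 5.0000]] (det J = -55.0000).
Solving J·Δ = −F gives Δ = (-0.7955, -0.4000).
Then the next iterate is (x, y)₁ = (1.7045, -1.4000).
Re-evaluating at (1.7045, -1.4000): F = (0.141383, 0.363680), so ‖F‖₂ = 0.3902.

0.3902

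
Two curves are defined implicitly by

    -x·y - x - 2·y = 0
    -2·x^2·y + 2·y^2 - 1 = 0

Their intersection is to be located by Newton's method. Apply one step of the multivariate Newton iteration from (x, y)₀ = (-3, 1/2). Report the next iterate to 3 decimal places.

At (-3, 1/2): F = (3.500, -9.500).
Jacobian J = [[-y - 1, -x - 2], [-4·x·y, -2·x^2 + 4·y]].
At the point, J = [[-1.500, 1.000], [6.000, -16.000]] (det J = 18.000).
Solving J·Δ = −F gives Δ = (2.583, 0.375).
Then the next iterate is (x, y)₁ = (-0.417, 0.875).

(-0.417, 0.875)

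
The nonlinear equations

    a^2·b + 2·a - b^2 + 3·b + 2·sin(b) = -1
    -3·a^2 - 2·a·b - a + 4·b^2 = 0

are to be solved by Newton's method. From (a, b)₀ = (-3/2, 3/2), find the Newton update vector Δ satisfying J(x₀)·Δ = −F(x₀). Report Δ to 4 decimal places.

(1.3056, -0.9852)

At (-3/2, 3/2): F = (5.619990, 8.2500).
Jacobian J = [[2·a·b + 2, a^2 - 2·b + 2·cos(b) + 3], [-6·a - 2·b - 1, -2·a + 8·b]].
At the point, J = [[-2.5000, 2.391474], [5.0000, 15.0000]] (det J = -49.457372).
Solving J·Δ = −F gives Δ = (1.3056, -0.9852).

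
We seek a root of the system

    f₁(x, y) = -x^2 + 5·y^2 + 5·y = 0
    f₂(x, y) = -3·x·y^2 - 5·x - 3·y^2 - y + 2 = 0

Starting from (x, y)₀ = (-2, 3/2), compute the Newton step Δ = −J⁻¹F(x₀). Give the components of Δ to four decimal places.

At (-2, 3/2): F = (14.7500, 17.2500).
Jacobian J = [[-2·x, 10·y + 5], [-3·y^2 - 5, -6·x·y - 6·y - 1]].
At the point, J = [[4.0000, 20.0000], [-11.7500, 8.0000]] (det J = 267.0000).
Solving J·Δ = −F gives Δ = (0.8502, -0.9075).

(0.8502, -0.9075)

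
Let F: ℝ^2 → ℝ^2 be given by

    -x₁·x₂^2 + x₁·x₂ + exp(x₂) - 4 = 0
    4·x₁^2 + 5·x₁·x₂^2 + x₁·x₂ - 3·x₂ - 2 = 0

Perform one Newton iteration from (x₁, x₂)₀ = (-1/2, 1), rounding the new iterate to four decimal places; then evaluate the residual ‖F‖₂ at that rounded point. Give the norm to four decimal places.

134.3491

At (-1/2, 1): F = (-1.281718, -7.0000).
Jacobian J = [[-x₂^2 + x₂, -2·x₁·x₂ + x₁ + exp(x₂)], [8·x₁ + 5·x₂^2 + x₂, 10·x₁·x₂ + x₁ - 3]].
At the point, J = [[0.0000, 3.218282], [2.0000, -8.5000]] (det J = -6.436564).
Solving J·Δ = −F gives Δ = (5.1926, 0.3983).
Then the next iterate is (x₁, x₂)₁ = (4.6926, 1.3983).
Re-evaluating at (4.6926, 1.3983): F = (-2.565198, 134.324606), so ‖F‖₂ = 134.3491.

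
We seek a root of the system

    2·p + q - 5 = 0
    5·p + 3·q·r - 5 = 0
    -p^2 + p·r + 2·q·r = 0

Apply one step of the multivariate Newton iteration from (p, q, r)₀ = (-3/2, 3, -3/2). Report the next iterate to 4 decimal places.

(-2.0000, 9.0000, 4.6667)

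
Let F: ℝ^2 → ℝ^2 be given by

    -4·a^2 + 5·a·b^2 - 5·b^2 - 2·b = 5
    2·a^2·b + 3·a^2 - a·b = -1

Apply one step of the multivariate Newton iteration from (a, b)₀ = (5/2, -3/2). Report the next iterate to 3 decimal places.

(2.798, -2.020)

At (5/2, -3/2): F = (-10.125, 4.750).
Jacobian J = [[-8·a + 5·b^2, 10·a·b - 10·b - 2], [4·a·b + 6·a - b, 2·a^2 - a]].
At the point, J = [[-8.750, -24.500], [1.500, 10.000]] (det J = -50.750).
Solving J·Δ = −F gives Δ = (0.298, -0.520).
Then the next iterate is (a, b)₁ = (2.798, -2.020).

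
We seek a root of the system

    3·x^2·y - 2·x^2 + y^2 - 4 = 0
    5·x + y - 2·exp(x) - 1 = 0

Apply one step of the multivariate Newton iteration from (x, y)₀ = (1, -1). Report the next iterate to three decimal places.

At (1, -1): F = (-8.000, -2.43656).
Jacobian J = [[6·x·y - 4·x, 3·x^2 + 2·y], [-2·exp(x) + 5, 1]].
At the point, J = [[-10.000, 1.000], [-0.43656, 1.000]] (det J = -9.56344).
Solving J·Δ = −F gives Δ = (-0.582, 2.183).
Then the next iterate is (x, y)₁ = (0.418, 1.183).

(0.418, 1.183)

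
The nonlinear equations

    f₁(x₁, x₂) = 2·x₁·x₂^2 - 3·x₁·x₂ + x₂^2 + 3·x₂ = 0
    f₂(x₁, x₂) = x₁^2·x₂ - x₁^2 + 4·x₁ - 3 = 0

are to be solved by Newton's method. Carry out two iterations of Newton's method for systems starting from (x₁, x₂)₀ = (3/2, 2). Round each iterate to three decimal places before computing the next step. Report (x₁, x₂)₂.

At (3/2, 2): F = (13.000, 5.250).
Jacobian J = [[2·x₂^2 - 3·x₂, 4·x₁·x₂ - 3·x₁ + 2·x₂ + 3], [2·x₁·x₂ - 2·x₁ + 4, x₁^2]].
At the point, J = [[2.000, 14.500], [7.000, 2.250]] (det J = -97.000).
Solving J·Δ = −F gives Δ = (-0.483, -0.830).
Then the next iterate is (x₁, x₂)₁ = (1.017, 1.170).
Round to (1.017, 1.170) and repeat: F = (4.09357, 1.24383), J = [[-0.77220, 7.04856], [4.34578, 1.03429]].
Δ = (-0.144, -0.597), so (x₁, x₂)₂ = (0.873, 0.573).

(0.873, 0.573)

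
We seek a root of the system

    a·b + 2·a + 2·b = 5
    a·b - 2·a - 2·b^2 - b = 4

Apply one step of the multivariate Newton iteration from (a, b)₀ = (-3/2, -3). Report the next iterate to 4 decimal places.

(-13.5714, -8.1429)

At (-3/2, -3): F = (-9.5000, -11.5000).
Jacobian J = [[b + 2, a + 2], [b - 2, a - 4·b - 1]].
At the point, J = [[-1.0000, 0.5000], [-5.0000, 9.5000]] (det J = -7.0000).
Solving J·Δ = −F gives Δ = (-12.0714, -5.1429).
Then the next iterate is (a, b)₁ = (-13.5714, -8.1429).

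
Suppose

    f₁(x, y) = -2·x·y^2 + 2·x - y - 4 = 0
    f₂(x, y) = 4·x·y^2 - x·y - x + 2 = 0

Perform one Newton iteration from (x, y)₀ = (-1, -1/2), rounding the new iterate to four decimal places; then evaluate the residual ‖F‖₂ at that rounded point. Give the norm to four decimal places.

At (-1, -1/2): F = (-5.0000, 1.5000).
Jacobian J = [[-2·y^2 + 2, -4·x·y - 1], [4·y^2 - y - 1, 8·x·y - x]].
At the point, J = [[1.5000, -3.0000], [0.5000, 5.0000]] (det J = 9.0000).
Solving J·Δ = −F gives Δ = (2.2778, -0.5278).
Then the next iterate is (x, y)₁ = (1.2778, -1.0278).
Re-evaluating at (1.2778, -1.0278): F = (-3.116266, 7.434856), so ‖F‖₂ = 8.0615.

8.0615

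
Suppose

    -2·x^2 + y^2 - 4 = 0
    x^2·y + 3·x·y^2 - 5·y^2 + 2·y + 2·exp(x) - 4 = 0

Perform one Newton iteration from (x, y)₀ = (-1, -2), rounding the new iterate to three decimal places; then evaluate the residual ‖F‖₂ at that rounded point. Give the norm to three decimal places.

At (-1, -2): F = (-2.000, -41.26424).
Jacobian J = [[-4·x, 2·y], [2·x·y + 3·y^2 + 2·exp(x), x^2 + 6·x·y - 10·y + 2]].
At the point, J = [[4.000, -4.000], [16.73576, 35.000]] (det J = 206.94304).
Solving J·Δ = −F gives Δ = (1.136, 0.636).
Then the next iterate is (x, y)₁ = (0.136, -1.364).
Re-evaluating at (0.136, -1.364): F = (-2.17650, -13.00526), so ‖F‖₂ = 13.186.

13.186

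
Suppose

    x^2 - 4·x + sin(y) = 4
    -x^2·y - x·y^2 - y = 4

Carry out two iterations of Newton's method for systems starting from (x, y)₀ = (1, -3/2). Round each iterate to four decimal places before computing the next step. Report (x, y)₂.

At (1, -3/2): F = (-7.997495, -3.2500).
Jacobian J = [[2·x - 4, cos(y)], [-2·x·y - y^2, -x^2 - 2·x·y - 1]].
At the point, J = [[-2.0000, 0.070737], [0.7500, 1.0000]] (det J = -2.053053).
Solving J·Δ = −F gives Δ = (-3.7834, 6.0876).
Then the next iterate is (x, y)₁ = (-2.7834, 4.5876).
Round to (-2.7834, 4.5876) and repeat: F = (13.888692, 14.450457), J = [[-9.5668, -0.124465], [4.492178, 16.790936]].
Δ = (1.4681, -1.2534), so (x, y)₂ = (-1.3153, 3.3342).

(-1.3153, 3.3342)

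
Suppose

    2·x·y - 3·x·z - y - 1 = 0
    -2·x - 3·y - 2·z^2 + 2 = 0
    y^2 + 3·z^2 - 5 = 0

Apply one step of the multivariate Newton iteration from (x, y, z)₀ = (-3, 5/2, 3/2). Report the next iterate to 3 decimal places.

At (-3, 5/2, 3/2): F = (-5.000, -4.000, 8.000).
Jacobian J = [[2·y - 3·z, 2·x - 1, -3·x], [-2, -3, -4·z], [0, 2·y, 6·z]].
At the point, J = [[0.500, -7.000, 9.000], [-2.000, -3.000, -6.000], [0.000, 5.000, 9.000]] (det J = -214.500).
Solving J·Δ = −F gives Δ = (0.490, -1.063, -0.298).
Then the next iterate is (x, y, z)₁ = (-2.510, 1.437, 1.202).

(-2.510, 1.437, 1.202)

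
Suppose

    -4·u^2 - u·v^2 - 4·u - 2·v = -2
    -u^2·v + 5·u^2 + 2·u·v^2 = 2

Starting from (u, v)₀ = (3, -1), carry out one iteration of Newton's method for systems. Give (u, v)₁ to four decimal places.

(1.3479, -1.2276)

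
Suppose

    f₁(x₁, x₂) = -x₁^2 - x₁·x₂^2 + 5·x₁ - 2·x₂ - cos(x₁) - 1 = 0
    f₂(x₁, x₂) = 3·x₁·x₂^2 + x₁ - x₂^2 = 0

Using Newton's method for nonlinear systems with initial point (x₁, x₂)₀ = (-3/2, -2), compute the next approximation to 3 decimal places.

(-0.288, -1.648)

At (-3/2, -2): F = (-0.82074, -23.500).
Jacobian J = [[-2·x₁ - x₂^2 + sin(x₁) + 5, -2·x₁·x₂ - 2], [3·x₂^2 + 1, 6·x₁·x₂ - 2·x₂]].
At the point, J = [[3.00251, -8.000], [13.000, 22.000]] (det J = 170.05511).
Solving J·Δ = −F gives Δ = (1.212, 0.352).
Then the next iterate is (x₁, x₂)₁ = (-0.288, -1.648).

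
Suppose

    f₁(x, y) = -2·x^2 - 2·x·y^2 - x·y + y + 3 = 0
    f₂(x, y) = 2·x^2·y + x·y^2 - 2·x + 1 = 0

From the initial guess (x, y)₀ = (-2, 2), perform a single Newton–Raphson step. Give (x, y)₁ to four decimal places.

At (-2, 2): F = (17.0000, 13.0000).
Jacobian J = [[-4·x - 2·y^2 - y, -4·x·y - x + 1], [4·x·y + y^2 - 2, 2·x^2 + 2·x·y]].
At the point, J = [[-2.0000, 19.0000], [-14.0000, 0.0000]] (det J = 266.0000).
Solving J·Δ = −F gives Δ = (0.9286, -0.7970).
Then the next iterate is (x, y)₁ = (-1.0714, 1.2030).

(-1.0714, 1.2030)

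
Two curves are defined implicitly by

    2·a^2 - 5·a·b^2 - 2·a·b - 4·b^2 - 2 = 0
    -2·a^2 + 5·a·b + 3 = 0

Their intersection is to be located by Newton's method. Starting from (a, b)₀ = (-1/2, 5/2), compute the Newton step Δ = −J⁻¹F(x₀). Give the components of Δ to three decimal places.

At (-1/2, 5/2): F = (-8.375, -3.750).
Jacobian J = [[4·a - 5·b^2 - 2·b, -10·a·b - 2·a - 8·b], [-4·a + 5·b, 5·a]].
At the point, J = [[-38.250, -6.500], [14.500, -2.500]] (det J = 189.875).
Solving J·Δ = −F gives Δ = (0.018, -1.395).

(0.018, -1.395)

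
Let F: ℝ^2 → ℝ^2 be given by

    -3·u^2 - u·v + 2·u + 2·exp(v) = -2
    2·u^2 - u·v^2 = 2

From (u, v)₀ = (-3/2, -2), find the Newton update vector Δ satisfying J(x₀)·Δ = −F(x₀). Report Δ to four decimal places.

(0.7932, 0.0946)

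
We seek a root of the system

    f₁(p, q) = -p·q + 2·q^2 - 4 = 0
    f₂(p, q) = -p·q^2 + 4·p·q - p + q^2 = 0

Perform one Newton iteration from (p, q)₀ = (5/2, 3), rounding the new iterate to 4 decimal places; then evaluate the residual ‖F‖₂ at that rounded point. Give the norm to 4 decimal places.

2.8811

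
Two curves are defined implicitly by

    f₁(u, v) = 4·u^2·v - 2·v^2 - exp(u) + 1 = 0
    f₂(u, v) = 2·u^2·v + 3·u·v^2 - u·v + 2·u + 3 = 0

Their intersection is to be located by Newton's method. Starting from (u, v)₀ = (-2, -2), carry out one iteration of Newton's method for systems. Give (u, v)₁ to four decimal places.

At (-2, -2): F = (-39.135335, -45.0000).
Jacobian J = [[8·u·v - exp(u), 4·u^2 - 4·v], [4·u·v + 3·v^2 - v + 2, 2·u^2 + 6·u·v - u]].
At the point, J = [[31.864665, 24.0000], [32.0000, 34.0000]] (det J = 315.398600).
Solving J·Δ = −F gives Δ = (0.7946, 0.5757).
Then the next iterate is (u, v)₁ = (-1.2054, -1.4243).

(-1.2054, -1.4243)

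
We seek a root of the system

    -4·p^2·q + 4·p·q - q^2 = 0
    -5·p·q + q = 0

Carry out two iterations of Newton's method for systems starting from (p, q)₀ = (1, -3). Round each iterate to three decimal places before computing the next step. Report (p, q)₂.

(0.599, -0.255)

At (1, -3): F = (-9.000, 12.000).
Jacobian J = [[-8·p·q + 4·q, -4·p^2 + 4·p - 2·q], [-5·q, -5·p + 1]].
At the point, J = [[12.000, 6.000], [15.000, -4.000]] (det J = -138.000).
Solving J·Δ = −F gives Δ = (-0.261, 2.022).
Then the next iterate is (p, q)₁ = (0.739, -0.978).
Round to (0.739, -0.978) and repeat: F = (-1.71103, 2.63571), J = [[1.86994, 2.72752], [4.890, -2.695]].
Δ = (-0.140, 0.723), so (p, q)₂ = (0.599, -0.255).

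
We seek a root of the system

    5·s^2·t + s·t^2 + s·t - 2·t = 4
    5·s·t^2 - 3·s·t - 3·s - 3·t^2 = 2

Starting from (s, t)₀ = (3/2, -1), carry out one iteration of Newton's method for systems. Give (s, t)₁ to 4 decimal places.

(0.5260, -1.1756)

At (3/2, -1): F = (-13.2500, 2.5000).
Jacobian J = [[10·s·t + t^2 + t, 5·s^2 + 2·s·t + s - 2], [5·t^2 - 3·t - 3, 10·s·t - 3·s - 6·t]].
At the point, J = [[-15.0000, 7.7500], [5.0000, -13.5000]] (det J = 163.7500).
Solving J·Δ = −F gives Δ = (-0.9740, -0.1756).
Then the next iterate is (s, t)₁ = (0.5260, -1.1756).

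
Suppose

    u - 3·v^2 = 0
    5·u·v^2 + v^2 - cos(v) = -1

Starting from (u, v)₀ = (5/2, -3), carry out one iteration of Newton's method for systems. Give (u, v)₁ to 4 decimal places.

(2.2364, -1.6242)

At (5/2, -3): F = (-24.5000, 123.489992).
Jacobian J = [[1, -6·v], [5·v^2, 10·u·v + 2·v + sin(v)]].
At the point, J = [[1.0000, 18.0000], [45.0000, -81.141120]] (det J = -891.141120).
Solving J·Δ = −F gives Δ = (-0.2636, 1.3758).
Then the next iterate is (u, v)₁ = (2.2364, -1.6242).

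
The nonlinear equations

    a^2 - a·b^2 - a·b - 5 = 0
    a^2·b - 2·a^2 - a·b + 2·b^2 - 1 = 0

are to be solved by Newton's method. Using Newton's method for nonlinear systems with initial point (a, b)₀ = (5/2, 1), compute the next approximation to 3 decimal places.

At (5/2, 1): F = (-3.750, -7.750).
Jacobian J = [[2·a - b^2 - b, -2·a·b - a], [2·a·b - 4·a - b, a^2 - a + 4·b]].
At the point, J = [[3.000, -7.500], [-6.000, 7.750]] (det J = -21.750).
Solving J·Δ = −F gives Δ = (-4.009, -2.103).
Then the next iterate is (a, b)₁ = (-1.509, -1.103).

(-1.509, -1.103)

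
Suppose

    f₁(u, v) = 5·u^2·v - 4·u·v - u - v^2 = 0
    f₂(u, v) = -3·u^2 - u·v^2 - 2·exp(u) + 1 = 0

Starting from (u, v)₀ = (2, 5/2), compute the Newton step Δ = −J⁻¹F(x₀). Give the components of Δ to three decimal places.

At (2, 5/2): F = (21.750, -38.27811).
Jacobian J = [[10·u·v - 4·v - 1, 5·u^2 - 4·u - 2·v], [-6·u - v^2 - 2·exp(u), -2·u·v]].
At the point, J = [[39.000, 7.000], [-33.02811, -10.000]] (det J = -158.80321).
Solving J·Δ = −F gives Δ = (0.318, -4.877).

(0.318, -4.877)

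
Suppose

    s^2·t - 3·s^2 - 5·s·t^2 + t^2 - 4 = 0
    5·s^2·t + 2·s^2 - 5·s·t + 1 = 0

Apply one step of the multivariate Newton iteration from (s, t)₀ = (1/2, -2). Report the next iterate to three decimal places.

At (1/2, -2): F = (-11.250, 4.000).
Jacobian J = [[2·s·t - 6·s - 5·t^2, s^2 - 10·s·t + 2·t], [10·s·t + 4·s - 5·t, 5·s^2 - 5·s]].
At the point, J = [[-25.000, 6.250], [2.000, -1.250]] (det J = 18.750).
Solving J·Δ = −F gives Δ = (0.583, 4.133).
Then the next iterate is (s, t)₁ = (1.083, 2.133).

(1.083, 2.133)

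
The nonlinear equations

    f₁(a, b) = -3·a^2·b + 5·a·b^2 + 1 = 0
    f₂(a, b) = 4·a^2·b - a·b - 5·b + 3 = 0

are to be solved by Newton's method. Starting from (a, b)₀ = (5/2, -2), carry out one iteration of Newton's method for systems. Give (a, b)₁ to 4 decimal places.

At (5/2, -2): F = (88.5000, -32.0000).
Jacobian J = [[-6·a·b + 5·b^2, -3·a^2 + 10·a·b], [8·a·b - b, 4·a^2 - a - 5]].
At the point, J = [[50.0000, -68.7500], [-38.0000, 17.5000]] (det J = -1737.5000).
Solving J·Δ = −F gives Δ = (-0.3748, 1.0147).
Then the next iterate is (a, b)₁ = (2.1252, -0.9853).

(2.1252, -0.9853)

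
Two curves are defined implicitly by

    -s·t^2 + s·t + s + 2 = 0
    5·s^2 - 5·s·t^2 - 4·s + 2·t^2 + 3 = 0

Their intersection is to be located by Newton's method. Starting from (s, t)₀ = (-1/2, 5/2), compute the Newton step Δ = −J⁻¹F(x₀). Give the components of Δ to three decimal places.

(-0.386, -2.218)

At (-1/2, 5/2): F = (3.375, 34.375).
Jacobian J = [[-t^2 + t + 1, -2·s·t + s], [10·s - 5·t^2 - 4, -10·s·t + 4·t]].
At the point, J = [[-2.750, 2.000], [-40.250, 22.500]] (det J = 18.625).
Solving J·Δ = −F gives Δ = (-0.386, -2.218).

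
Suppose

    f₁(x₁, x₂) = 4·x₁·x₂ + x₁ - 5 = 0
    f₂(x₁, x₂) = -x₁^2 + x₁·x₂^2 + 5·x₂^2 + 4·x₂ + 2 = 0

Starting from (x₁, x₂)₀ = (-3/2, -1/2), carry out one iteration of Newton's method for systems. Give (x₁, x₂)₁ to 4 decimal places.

(-0.9737, -1.1711)

At (-3/2, -1/2): F = (-3.5000, -1.3750).
Jacobian J = [[4·x₂ + 1, 4·x₁], [-2·x₁ + x₂^2, 2·x₁·x₂ + 10·x₂ + 4]].
At the point, J = [[-1.0000, -6.0000], [3.2500, 0.5000]] (det J = 19.0000).
Solving J·Δ = −F gives Δ = (0.5263, -0.6711).
Then the next iterate is (x₁, x₂)₁ = (-0.9737, -1.1711).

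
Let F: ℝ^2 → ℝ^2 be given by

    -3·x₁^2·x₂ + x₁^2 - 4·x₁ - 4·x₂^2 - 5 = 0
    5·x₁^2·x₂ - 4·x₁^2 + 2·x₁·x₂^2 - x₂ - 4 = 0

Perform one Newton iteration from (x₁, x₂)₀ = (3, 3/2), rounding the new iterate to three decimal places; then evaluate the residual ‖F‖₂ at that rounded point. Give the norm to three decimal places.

29.148

At (3, 3/2): F = (-57.500, 39.500).
Jacobian J = [[-6·x₁·x₂ + 2·x₁ - 4, -3·x₁^2 - 8·x₂], [10·x₁·x₂ - 8·x₁ + 2·x₂^2, 5·x₁^2 + 4·x₁·x₂ - 1]].
At the point, J = [[-25.000, -39.000], [25.500, 62.000]] (det J = -555.500).
Solving J·Δ = −F gives Δ = (-3.644, 0.862).
Then the next iterate is (x₁, x₂)₁ = (-0.644, 2.362).
Re-evaluating at (-0.644, 2.362): F = (-27.26426, -10.30872), so ‖F‖₂ = 29.148.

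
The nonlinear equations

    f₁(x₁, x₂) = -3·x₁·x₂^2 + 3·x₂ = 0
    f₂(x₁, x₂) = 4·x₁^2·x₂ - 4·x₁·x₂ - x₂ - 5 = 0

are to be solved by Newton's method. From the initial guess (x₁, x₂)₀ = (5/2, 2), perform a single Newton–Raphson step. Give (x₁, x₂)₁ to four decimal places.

(2.0905, 1.2931)

At (5/2, 2): F = (-24.0000, 23.0000).
Jacobian J = [[-3·x₂^2, -6·x₁·x₂ + 3], [8·x₁·x₂ - 4·x₂, 4·x₁^2 - 4·x₁ - 1]].
At the point, J = [[-12.0000, -27.0000], [32.0000, 14.0000]] (det J = 696.0000).
Solving J·Δ = −F gives Δ = (-0.4095, -0.7069).
Then the next iterate is (x₁, x₂)₁ = (2.0905, 1.2931).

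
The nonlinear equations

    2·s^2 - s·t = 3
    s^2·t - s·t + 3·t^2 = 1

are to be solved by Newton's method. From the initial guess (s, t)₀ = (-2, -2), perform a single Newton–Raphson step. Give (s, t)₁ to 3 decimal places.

(-1.750, -1.750)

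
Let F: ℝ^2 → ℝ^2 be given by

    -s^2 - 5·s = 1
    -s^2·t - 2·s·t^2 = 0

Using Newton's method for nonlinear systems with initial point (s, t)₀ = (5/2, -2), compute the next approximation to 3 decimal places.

(0.525, -1.167)

At (5/2, -2): F = (-19.750, -7.500).
Jacobian J = [[-2·s - 5, 0], [-2·s·t - 2·t^2, -s^2 - 4·s·t]].
At the point, J = [[-10.000, 0.000], [2.000, 13.750]] (det J = -137.500).
Solving J·Δ = −F gives Δ = (-1.975, 0.833).
Then the next iterate is (s, t)₁ = (0.525, -1.167).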